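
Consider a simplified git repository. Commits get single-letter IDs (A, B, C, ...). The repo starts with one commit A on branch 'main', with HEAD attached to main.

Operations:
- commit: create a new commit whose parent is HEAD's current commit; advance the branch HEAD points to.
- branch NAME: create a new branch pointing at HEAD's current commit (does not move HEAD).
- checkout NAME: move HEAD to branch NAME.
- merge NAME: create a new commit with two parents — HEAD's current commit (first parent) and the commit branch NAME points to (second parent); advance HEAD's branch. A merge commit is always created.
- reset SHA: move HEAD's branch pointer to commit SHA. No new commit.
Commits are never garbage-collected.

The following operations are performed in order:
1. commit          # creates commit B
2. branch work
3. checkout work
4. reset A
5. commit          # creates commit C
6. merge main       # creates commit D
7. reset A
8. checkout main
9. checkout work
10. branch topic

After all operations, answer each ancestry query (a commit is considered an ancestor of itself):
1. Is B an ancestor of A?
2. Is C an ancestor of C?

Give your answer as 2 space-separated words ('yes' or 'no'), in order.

After op 1 (commit): HEAD=main@B [main=B]
After op 2 (branch): HEAD=main@B [main=B work=B]
After op 3 (checkout): HEAD=work@B [main=B work=B]
After op 4 (reset): HEAD=work@A [main=B work=A]
After op 5 (commit): HEAD=work@C [main=B work=C]
After op 6 (merge): HEAD=work@D [main=B work=D]
After op 7 (reset): HEAD=work@A [main=B work=A]
After op 8 (checkout): HEAD=main@B [main=B work=A]
After op 9 (checkout): HEAD=work@A [main=B work=A]
After op 10 (branch): HEAD=work@A [main=B topic=A work=A]
ancestors(A) = {A}; B in? no
ancestors(C) = {A,C}; C in? yes

Answer: no yes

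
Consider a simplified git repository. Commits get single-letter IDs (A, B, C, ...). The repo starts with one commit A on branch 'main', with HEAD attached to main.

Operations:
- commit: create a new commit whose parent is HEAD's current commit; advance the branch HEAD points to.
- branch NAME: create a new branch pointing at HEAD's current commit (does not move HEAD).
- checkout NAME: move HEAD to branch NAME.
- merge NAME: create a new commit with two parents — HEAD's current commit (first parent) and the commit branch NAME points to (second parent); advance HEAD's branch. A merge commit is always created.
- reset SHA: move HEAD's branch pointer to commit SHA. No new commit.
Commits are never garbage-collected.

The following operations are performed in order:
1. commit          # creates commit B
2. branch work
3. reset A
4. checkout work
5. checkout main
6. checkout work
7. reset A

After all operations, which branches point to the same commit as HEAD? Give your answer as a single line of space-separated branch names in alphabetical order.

After op 1 (commit): HEAD=main@B [main=B]
After op 2 (branch): HEAD=main@B [main=B work=B]
After op 3 (reset): HEAD=main@A [main=A work=B]
After op 4 (checkout): HEAD=work@B [main=A work=B]
After op 5 (checkout): HEAD=main@A [main=A work=B]
After op 6 (checkout): HEAD=work@B [main=A work=B]
After op 7 (reset): HEAD=work@A [main=A work=A]

Answer: main work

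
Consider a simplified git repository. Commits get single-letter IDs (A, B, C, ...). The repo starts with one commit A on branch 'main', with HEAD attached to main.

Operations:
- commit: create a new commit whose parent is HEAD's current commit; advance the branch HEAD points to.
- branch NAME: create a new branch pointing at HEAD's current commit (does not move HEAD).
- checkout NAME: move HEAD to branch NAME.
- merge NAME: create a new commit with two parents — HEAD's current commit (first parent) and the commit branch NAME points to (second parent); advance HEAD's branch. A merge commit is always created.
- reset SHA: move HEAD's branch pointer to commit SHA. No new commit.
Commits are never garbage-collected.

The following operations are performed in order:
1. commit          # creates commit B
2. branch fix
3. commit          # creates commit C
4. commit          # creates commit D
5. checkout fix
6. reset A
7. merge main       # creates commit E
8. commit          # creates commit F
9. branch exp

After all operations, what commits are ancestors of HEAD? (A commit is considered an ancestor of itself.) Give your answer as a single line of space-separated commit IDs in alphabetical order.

Answer: A B C D E F

Derivation:
After op 1 (commit): HEAD=main@B [main=B]
After op 2 (branch): HEAD=main@B [fix=B main=B]
After op 3 (commit): HEAD=main@C [fix=B main=C]
After op 4 (commit): HEAD=main@D [fix=B main=D]
After op 5 (checkout): HEAD=fix@B [fix=B main=D]
After op 6 (reset): HEAD=fix@A [fix=A main=D]
After op 7 (merge): HEAD=fix@E [fix=E main=D]
After op 8 (commit): HEAD=fix@F [fix=F main=D]
After op 9 (branch): HEAD=fix@F [exp=F fix=F main=D]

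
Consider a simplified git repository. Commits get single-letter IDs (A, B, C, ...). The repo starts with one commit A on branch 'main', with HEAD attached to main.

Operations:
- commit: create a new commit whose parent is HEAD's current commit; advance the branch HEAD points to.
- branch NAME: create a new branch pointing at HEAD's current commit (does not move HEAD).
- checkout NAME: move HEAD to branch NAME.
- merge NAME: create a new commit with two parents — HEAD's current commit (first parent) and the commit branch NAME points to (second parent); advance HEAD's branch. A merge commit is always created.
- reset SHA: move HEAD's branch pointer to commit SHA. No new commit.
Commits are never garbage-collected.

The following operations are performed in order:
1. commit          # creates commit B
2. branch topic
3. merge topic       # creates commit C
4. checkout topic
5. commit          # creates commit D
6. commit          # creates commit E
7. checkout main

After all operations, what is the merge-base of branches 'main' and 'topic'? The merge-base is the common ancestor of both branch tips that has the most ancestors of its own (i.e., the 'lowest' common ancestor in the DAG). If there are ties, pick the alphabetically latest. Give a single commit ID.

After op 1 (commit): HEAD=main@B [main=B]
After op 2 (branch): HEAD=main@B [main=B topic=B]
After op 3 (merge): HEAD=main@C [main=C topic=B]
After op 4 (checkout): HEAD=topic@B [main=C topic=B]
After op 5 (commit): HEAD=topic@D [main=C topic=D]
After op 6 (commit): HEAD=topic@E [main=C topic=E]
After op 7 (checkout): HEAD=main@C [main=C topic=E]
ancestors(main=C): ['A', 'B', 'C']
ancestors(topic=E): ['A', 'B', 'D', 'E']
common: ['A', 'B']

Answer: B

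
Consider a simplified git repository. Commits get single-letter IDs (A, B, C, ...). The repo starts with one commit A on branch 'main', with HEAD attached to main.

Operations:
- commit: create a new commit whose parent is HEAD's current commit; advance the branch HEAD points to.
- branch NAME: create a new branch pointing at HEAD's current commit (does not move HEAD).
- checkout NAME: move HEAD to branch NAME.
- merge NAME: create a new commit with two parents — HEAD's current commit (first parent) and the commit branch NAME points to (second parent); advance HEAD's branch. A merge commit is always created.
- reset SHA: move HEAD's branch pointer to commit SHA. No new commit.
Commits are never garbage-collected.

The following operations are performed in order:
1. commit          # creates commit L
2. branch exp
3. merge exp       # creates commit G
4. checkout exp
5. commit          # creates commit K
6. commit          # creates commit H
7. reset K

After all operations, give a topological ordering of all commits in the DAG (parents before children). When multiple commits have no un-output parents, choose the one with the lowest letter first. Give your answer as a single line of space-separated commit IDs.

After op 1 (commit): HEAD=main@L [main=L]
After op 2 (branch): HEAD=main@L [exp=L main=L]
After op 3 (merge): HEAD=main@G [exp=L main=G]
After op 4 (checkout): HEAD=exp@L [exp=L main=G]
After op 5 (commit): HEAD=exp@K [exp=K main=G]
After op 6 (commit): HEAD=exp@H [exp=H main=G]
After op 7 (reset): HEAD=exp@K [exp=K main=G]
commit A: parents=[]
commit G: parents=['L', 'L']
commit H: parents=['K']
commit K: parents=['L']
commit L: parents=['A']

Answer: A L G K H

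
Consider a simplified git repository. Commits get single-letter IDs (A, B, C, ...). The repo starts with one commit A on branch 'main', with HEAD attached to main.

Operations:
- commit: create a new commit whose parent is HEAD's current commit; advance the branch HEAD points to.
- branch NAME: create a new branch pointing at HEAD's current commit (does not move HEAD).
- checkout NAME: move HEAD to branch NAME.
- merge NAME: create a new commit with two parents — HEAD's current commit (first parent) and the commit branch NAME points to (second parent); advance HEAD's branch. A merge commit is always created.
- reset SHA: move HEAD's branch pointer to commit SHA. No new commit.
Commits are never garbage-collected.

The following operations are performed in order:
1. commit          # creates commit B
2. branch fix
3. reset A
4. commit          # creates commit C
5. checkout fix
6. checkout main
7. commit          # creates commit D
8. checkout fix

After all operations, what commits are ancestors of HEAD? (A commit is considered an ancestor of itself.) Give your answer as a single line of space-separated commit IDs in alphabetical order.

Answer: A B

Derivation:
After op 1 (commit): HEAD=main@B [main=B]
After op 2 (branch): HEAD=main@B [fix=B main=B]
After op 3 (reset): HEAD=main@A [fix=B main=A]
After op 4 (commit): HEAD=main@C [fix=B main=C]
After op 5 (checkout): HEAD=fix@B [fix=B main=C]
After op 6 (checkout): HEAD=main@C [fix=B main=C]
After op 7 (commit): HEAD=main@D [fix=B main=D]
After op 8 (checkout): HEAD=fix@B [fix=B main=D]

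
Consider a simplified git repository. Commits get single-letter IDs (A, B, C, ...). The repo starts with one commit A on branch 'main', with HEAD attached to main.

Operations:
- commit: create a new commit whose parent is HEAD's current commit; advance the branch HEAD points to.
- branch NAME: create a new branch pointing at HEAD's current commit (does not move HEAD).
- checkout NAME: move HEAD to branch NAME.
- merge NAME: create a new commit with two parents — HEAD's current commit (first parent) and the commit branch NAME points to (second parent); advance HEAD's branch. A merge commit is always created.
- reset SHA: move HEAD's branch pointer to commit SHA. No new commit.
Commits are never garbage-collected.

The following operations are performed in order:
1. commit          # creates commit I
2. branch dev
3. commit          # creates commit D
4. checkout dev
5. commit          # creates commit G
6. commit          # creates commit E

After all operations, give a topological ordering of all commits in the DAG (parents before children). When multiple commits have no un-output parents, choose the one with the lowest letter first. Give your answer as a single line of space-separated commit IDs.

Answer: A I D G E

Derivation:
After op 1 (commit): HEAD=main@I [main=I]
After op 2 (branch): HEAD=main@I [dev=I main=I]
After op 3 (commit): HEAD=main@D [dev=I main=D]
After op 4 (checkout): HEAD=dev@I [dev=I main=D]
After op 5 (commit): HEAD=dev@G [dev=G main=D]
After op 6 (commit): HEAD=dev@E [dev=E main=D]
commit A: parents=[]
commit D: parents=['I']
commit E: parents=['G']
commit G: parents=['I']
commit I: parents=['A']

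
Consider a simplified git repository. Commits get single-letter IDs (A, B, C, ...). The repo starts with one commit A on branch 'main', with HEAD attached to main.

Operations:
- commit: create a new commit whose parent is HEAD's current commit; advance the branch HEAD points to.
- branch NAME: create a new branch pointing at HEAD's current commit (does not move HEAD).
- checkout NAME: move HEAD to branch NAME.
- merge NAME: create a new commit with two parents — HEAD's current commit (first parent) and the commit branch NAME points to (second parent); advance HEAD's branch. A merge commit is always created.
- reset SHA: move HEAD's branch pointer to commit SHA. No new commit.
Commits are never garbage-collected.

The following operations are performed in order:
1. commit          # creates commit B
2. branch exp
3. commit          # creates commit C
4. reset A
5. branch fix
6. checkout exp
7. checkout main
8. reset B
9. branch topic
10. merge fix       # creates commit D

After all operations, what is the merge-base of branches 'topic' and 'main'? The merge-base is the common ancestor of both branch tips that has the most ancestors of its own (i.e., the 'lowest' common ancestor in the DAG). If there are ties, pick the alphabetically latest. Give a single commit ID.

Answer: B

Derivation:
After op 1 (commit): HEAD=main@B [main=B]
After op 2 (branch): HEAD=main@B [exp=B main=B]
After op 3 (commit): HEAD=main@C [exp=B main=C]
After op 4 (reset): HEAD=main@A [exp=B main=A]
After op 5 (branch): HEAD=main@A [exp=B fix=A main=A]
After op 6 (checkout): HEAD=exp@B [exp=B fix=A main=A]
After op 7 (checkout): HEAD=main@A [exp=B fix=A main=A]
After op 8 (reset): HEAD=main@B [exp=B fix=A main=B]
After op 9 (branch): HEAD=main@B [exp=B fix=A main=B topic=B]
After op 10 (merge): HEAD=main@D [exp=B fix=A main=D topic=B]
ancestors(topic=B): ['A', 'B']
ancestors(main=D): ['A', 'B', 'D']
common: ['A', 'B']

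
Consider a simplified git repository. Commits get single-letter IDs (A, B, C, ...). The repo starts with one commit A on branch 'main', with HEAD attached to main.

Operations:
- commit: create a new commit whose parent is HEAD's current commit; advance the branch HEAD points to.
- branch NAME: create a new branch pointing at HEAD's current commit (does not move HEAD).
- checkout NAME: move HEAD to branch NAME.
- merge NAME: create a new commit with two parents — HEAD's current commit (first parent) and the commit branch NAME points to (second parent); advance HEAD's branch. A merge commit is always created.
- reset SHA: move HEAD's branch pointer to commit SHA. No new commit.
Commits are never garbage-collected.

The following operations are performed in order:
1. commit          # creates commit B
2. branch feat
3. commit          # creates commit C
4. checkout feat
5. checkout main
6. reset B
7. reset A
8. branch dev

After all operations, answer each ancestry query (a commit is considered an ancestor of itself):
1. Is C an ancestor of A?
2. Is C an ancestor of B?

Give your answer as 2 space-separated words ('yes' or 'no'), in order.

Answer: no no

Derivation:
After op 1 (commit): HEAD=main@B [main=B]
After op 2 (branch): HEAD=main@B [feat=B main=B]
After op 3 (commit): HEAD=main@C [feat=B main=C]
After op 4 (checkout): HEAD=feat@B [feat=B main=C]
After op 5 (checkout): HEAD=main@C [feat=B main=C]
After op 6 (reset): HEAD=main@B [feat=B main=B]
After op 7 (reset): HEAD=main@A [feat=B main=A]
After op 8 (branch): HEAD=main@A [dev=A feat=B main=A]
ancestors(A) = {A}; C in? no
ancestors(B) = {A,B}; C in? no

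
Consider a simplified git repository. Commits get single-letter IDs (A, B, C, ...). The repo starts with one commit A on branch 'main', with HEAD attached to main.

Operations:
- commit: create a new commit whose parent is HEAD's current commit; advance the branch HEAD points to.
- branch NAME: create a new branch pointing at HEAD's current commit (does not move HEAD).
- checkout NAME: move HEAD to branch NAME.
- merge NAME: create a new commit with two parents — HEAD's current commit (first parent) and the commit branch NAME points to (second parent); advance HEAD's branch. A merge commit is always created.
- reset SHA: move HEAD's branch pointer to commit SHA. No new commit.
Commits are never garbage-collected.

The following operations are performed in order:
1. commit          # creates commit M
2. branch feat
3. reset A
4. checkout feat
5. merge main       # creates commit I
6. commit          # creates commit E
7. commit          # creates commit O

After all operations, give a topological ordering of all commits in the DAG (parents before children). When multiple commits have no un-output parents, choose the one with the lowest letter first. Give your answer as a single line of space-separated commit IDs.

Answer: A M I E O

Derivation:
After op 1 (commit): HEAD=main@M [main=M]
After op 2 (branch): HEAD=main@M [feat=M main=M]
After op 3 (reset): HEAD=main@A [feat=M main=A]
After op 4 (checkout): HEAD=feat@M [feat=M main=A]
After op 5 (merge): HEAD=feat@I [feat=I main=A]
After op 6 (commit): HEAD=feat@E [feat=E main=A]
After op 7 (commit): HEAD=feat@O [feat=O main=A]
commit A: parents=[]
commit E: parents=['I']
commit I: parents=['M', 'A']
commit M: parents=['A']
commit O: parents=['E']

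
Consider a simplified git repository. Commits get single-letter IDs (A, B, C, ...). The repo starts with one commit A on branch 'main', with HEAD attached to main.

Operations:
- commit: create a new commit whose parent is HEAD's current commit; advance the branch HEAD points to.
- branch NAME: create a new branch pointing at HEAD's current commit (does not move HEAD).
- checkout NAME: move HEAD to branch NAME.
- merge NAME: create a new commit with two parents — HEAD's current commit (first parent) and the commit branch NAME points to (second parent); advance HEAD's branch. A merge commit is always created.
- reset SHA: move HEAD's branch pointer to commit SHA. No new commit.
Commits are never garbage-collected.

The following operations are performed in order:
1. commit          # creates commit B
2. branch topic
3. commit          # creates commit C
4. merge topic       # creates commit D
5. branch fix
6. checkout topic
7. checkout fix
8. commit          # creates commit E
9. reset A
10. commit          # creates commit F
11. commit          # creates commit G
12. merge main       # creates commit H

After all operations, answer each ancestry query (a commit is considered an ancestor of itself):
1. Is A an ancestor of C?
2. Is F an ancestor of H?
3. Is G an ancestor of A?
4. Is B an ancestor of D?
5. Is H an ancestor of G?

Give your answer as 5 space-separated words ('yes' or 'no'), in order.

Answer: yes yes no yes no

Derivation:
After op 1 (commit): HEAD=main@B [main=B]
After op 2 (branch): HEAD=main@B [main=B topic=B]
After op 3 (commit): HEAD=main@C [main=C topic=B]
After op 4 (merge): HEAD=main@D [main=D topic=B]
After op 5 (branch): HEAD=main@D [fix=D main=D topic=B]
After op 6 (checkout): HEAD=topic@B [fix=D main=D topic=B]
After op 7 (checkout): HEAD=fix@D [fix=D main=D topic=B]
After op 8 (commit): HEAD=fix@E [fix=E main=D topic=B]
After op 9 (reset): HEAD=fix@A [fix=A main=D topic=B]
After op 10 (commit): HEAD=fix@F [fix=F main=D topic=B]
After op 11 (commit): HEAD=fix@G [fix=G main=D topic=B]
After op 12 (merge): HEAD=fix@H [fix=H main=D topic=B]
ancestors(C) = {A,B,C}; A in? yes
ancestors(H) = {A,B,C,D,F,G,H}; F in? yes
ancestors(A) = {A}; G in? no
ancestors(D) = {A,B,C,D}; B in? yes
ancestors(G) = {A,F,G}; H in? no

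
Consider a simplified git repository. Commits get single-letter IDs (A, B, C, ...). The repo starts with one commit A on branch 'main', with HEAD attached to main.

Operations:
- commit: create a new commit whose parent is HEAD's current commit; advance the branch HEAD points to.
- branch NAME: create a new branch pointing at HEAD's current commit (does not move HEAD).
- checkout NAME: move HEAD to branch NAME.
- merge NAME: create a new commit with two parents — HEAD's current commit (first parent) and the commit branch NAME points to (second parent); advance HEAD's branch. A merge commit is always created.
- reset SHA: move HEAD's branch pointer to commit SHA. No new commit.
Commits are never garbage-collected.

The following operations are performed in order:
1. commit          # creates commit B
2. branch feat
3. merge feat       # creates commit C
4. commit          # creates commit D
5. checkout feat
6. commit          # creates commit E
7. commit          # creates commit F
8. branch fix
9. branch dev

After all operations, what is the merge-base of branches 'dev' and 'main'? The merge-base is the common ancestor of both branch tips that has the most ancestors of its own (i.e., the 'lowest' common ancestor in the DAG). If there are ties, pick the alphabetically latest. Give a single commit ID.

Answer: B

Derivation:
After op 1 (commit): HEAD=main@B [main=B]
After op 2 (branch): HEAD=main@B [feat=B main=B]
After op 3 (merge): HEAD=main@C [feat=B main=C]
After op 4 (commit): HEAD=main@D [feat=B main=D]
After op 5 (checkout): HEAD=feat@B [feat=B main=D]
After op 6 (commit): HEAD=feat@E [feat=E main=D]
After op 7 (commit): HEAD=feat@F [feat=F main=D]
After op 8 (branch): HEAD=feat@F [feat=F fix=F main=D]
After op 9 (branch): HEAD=feat@F [dev=F feat=F fix=F main=D]
ancestors(dev=F): ['A', 'B', 'E', 'F']
ancestors(main=D): ['A', 'B', 'C', 'D']
common: ['A', 'B']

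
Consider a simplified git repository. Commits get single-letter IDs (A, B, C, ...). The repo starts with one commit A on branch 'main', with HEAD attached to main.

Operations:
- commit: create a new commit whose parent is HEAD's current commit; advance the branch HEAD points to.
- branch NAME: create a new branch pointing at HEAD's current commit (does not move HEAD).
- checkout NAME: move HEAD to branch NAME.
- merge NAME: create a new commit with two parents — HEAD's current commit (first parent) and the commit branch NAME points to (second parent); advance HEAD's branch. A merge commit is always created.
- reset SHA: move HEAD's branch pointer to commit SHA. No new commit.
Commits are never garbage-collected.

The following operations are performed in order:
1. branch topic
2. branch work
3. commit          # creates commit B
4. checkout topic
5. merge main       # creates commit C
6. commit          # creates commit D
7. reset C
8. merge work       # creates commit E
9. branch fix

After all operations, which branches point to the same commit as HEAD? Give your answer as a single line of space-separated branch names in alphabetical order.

After op 1 (branch): HEAD=main@A [main=A topic=A]
After op 2 (branch): HEAD=main@A [main=A topic=A work=A]
After op 3 (commit): HEAD=main@B [main=B topic=A work=A]
After op 4 (checkout): HEAD=topic@A [main=B topic=A work=A]
After op 5 (merge): HEAD=topic@C [main=B topic=C work=A]
After op 6 (commit): HEAD=topic@D [main=B topic=D work=A]
After op 7 (reset): HEAD=topic@C [main=B topic=C work=A]
After op 8 (merge): HEAD=topic@E [main=B topic=E work=A]
After op 9 (branch): HEAD=topic@E [fix=E main=B topic=E work=A]

Answer: fix topic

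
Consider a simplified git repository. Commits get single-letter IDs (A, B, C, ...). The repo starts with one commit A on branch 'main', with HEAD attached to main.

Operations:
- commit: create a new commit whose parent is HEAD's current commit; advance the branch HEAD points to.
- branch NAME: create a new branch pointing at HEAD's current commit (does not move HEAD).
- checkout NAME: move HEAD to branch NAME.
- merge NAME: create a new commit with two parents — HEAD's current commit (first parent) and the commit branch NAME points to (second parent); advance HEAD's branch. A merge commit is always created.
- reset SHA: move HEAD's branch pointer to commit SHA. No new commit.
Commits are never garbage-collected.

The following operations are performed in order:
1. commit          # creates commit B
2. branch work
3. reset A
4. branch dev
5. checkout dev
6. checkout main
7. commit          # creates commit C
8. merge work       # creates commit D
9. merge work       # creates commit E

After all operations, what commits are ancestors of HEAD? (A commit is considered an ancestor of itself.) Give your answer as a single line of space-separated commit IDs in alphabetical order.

Answer: A B C D E

Derivation:
After op 1 (commit): HEAD=main@B [main=B]
After op 2 (branch): HEAD=main@B [main=B work=B]
After op 3 (reset): HEAD=main@A [main=A work=B]
After op 4 (branch): HEAD=main@A [dev=A main=A work=B]
After op 5 (checkout): HEAD=dev@A [dev=A main=A work=B]
After op 6 (checkout): HEAD=main@A [dev=A main=A work=B]
After op 7 (commit): HEAD=main@C [dev=A main=C work=B]
After op 8 (merge): HEAD=main@D [dev=A main=D work=B]
After op 9 (merge): HEAD=main@E [dev=A main=E work=B]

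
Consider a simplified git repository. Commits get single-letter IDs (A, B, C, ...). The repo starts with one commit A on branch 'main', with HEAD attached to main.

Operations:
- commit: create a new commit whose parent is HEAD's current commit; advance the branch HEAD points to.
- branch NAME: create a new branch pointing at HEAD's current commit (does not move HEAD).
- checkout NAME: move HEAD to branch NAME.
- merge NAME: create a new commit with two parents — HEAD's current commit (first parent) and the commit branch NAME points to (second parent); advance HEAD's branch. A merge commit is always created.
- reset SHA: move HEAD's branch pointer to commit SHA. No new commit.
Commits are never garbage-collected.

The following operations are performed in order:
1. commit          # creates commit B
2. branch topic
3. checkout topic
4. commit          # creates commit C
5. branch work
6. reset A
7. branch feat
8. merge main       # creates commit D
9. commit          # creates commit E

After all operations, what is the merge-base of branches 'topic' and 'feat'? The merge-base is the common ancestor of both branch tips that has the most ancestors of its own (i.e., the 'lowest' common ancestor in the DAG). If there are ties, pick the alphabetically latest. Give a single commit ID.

Answer: A

Derivation:
After op 1 (commit): HEAD=main@B [main=B]
After op 2 (branch): HEAD=main@B [main=B topic=B]
After op 3 (checkout): HEAD=topic@B [main=B topic=B]
After op 4 (commit): HEAD=topic@C [main=B topic=C]
After op 5 (branch): HEAD=topic@C [main=B topic=C work=C]
After op 6 (reset): HEAD=topic@A [main=B topic=A work=C]
After op 7 (branch): HEAD=topic@A [feat=A main=B topic=A work=C]
After op 8 (merge): HEAD=topic@D [feat=A main=B topic=D work=C]
After op 9 (commit): HEAD=topic@E [feat=A main=B topic=E work=C]
ancestors(topic=E): ['A', 'B', 'D', 'E']
ancestors(feat=A): ['A']
common: ['A']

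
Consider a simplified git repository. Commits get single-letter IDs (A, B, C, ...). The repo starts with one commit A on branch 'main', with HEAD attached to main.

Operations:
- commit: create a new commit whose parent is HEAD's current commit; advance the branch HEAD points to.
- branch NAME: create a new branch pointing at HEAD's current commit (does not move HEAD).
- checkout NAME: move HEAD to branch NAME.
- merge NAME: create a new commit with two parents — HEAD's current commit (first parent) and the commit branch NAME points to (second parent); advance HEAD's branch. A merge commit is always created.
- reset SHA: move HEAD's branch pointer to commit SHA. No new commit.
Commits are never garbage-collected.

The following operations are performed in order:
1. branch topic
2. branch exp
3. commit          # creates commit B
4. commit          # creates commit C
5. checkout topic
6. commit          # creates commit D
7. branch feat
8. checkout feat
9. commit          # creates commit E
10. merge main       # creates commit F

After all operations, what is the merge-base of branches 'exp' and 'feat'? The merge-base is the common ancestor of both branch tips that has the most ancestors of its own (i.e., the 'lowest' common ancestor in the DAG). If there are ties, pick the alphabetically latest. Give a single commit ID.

After op 1 (branch): HEAD=main@A [main=A topic=A]
After op 2 (branch): HEAD=main@A [exp=A main=A topic=A]
After op 3 (commit): HEAD=main@B [exp=A main=B topic=A]
After op 4 (commit): HEAD=main@C [exp=A main=C topic=A]
After op 5 (checkout): HEAD=topic@A [exp=A main=C topic=A]
After op 6 (commit): HEAD=topic@D [exp=A main=C topic=D]
After op 7 (branch): HEAD=topic@D [exp=A feat=D main=C topic=D]
After op 8 (checkout): HEAD=feat@D [exp=A feat=D main=C topic=D]
After op 9 (commit): HEAD=feat@E [exp=A feat=E main=C topic=D]
After op 10 (merge): HEAD=feat@F [exp=A feat=F main=C topic=D]
ancestors(exp=A): ['A']
ancestors(feat=F): ['A', 'B', 'C', 'D', 'E', 'F']
common: ['A']

Answer: A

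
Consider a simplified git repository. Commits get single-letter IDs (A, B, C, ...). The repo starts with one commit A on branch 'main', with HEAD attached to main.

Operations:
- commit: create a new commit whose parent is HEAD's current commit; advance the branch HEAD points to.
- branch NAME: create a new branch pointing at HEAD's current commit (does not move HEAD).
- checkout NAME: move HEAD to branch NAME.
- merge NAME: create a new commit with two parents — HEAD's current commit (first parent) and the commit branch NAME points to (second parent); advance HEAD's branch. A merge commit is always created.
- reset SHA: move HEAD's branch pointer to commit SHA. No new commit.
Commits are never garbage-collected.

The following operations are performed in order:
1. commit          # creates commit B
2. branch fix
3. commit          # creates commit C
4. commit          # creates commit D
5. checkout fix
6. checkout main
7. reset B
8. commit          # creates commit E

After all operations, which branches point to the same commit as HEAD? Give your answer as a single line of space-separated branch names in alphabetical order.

Answer: main

Derivation:
After op 1 (commit): HEAD=main@B [main=B]
After op 2 (branch): HEAD=main@B [fix=B main=B]
After op 3 (commit): HEAD=main@C [fix=B main=C]
After op 4 (commit): HEAD=main@D [fix=B main=D]
After op 5 (checkout): HEAD=fix@B [fix=B main=D]
After op 6 (checkout): HEAD=main@D [fix=B main=D]
After op 7 (reset): HEAD=main@B [fix=B main=B]
After op 8 (commit): HEAD=main@E [fix=B main=E]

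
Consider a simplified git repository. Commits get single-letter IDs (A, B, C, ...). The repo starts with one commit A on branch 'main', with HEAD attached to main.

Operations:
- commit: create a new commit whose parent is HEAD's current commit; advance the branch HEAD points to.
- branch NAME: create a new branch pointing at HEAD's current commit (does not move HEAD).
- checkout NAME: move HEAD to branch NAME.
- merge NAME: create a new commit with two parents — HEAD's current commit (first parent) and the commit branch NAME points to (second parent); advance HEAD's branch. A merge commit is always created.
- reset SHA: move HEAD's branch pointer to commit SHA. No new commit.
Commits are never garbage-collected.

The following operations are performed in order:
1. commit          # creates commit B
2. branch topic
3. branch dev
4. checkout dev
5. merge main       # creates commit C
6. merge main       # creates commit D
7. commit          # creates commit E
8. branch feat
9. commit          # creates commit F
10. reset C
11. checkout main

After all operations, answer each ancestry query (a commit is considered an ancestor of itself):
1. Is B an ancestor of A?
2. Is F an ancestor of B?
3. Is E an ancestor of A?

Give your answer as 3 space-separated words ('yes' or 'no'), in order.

Answer: no no no

Derivation:
After op 1 (commit): HEAD=main@B [main=B]
After op 2 (branch): HEAD=main@B [main=B topic=B]
After op 3 (branch): HEAD=main@B [dev=B main=B topic=B]
After op 4 (checkout): HEAD=dev@B [dev=B main=B topic=B]
After op 5 (merge): HEAD=dev@C [dev=C main=B topic=B]
After op 6 (merge): HEAD=dev@D [dev=D main=B topic=B]
After op 7 (commit): HEAD=dev@E [dev=E main=B topic=B]
After op 8 (branch): HEAD=dev@E [dev=E feat=E main=B topic=B]
After op 9 (commit): HEAD=dev@F [dev=F feat=E main=B topic=B]
After op 10 (reset): HEAD=dev@C [dev=C feat=E main=B topic=B]
After op 11 (checkout): HEAD=main@B [dev=C feat=E main=B topic=B]
ancestors(A) = {A}; B in? no
ancestors(B) = {A,B}; F in? no
ancestors(A) = {A}; E in? no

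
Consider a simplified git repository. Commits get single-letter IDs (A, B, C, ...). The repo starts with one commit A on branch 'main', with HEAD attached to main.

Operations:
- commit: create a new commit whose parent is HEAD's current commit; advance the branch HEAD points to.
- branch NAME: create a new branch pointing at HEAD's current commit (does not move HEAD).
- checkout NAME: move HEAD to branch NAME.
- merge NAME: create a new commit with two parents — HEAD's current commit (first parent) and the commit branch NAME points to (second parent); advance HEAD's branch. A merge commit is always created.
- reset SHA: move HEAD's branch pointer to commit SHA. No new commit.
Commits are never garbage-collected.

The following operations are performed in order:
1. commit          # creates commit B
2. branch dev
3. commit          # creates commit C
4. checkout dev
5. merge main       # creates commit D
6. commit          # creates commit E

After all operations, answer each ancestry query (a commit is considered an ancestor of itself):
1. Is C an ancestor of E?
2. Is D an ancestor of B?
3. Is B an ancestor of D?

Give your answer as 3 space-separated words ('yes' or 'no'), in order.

Answer: yes no yes

Derivation:
After op 1 (commit): HEAD=main@B [main=B]
After op 2 (branch): HEAD=main@B [dev=B main=B]
After op 3 (commit): HEAD=main@C [dev=B main=C]
After op 4 (checkout): HEAD=dev@B [dev=B main=C]
After op 5 (merge): HEAD=dev@D [dev=D main=C]
After op 6 (commit): HEAD=dev@E [dev=E main=C]
ancestors(E) = {A,B,C,D,E}; C in? yes
ancestors(B) = {A,B}; D in? no
ancestors(D) = {A,B,C,D}; B in? yes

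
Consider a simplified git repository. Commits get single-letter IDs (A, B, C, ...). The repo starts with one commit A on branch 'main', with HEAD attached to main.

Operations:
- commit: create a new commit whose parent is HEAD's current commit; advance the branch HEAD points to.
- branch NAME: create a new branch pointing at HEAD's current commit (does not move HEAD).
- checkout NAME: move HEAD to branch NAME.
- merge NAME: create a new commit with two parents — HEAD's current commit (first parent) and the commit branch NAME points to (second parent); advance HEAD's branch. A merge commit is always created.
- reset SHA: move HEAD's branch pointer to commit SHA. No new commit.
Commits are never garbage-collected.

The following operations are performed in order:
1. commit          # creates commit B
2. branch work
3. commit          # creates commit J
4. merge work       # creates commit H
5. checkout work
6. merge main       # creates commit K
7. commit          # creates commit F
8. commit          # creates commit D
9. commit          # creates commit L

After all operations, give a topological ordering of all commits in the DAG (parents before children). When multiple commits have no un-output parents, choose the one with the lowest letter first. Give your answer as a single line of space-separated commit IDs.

Answer: A B J H K F D L

Derivation:
After op 1 (commit): HEAD=main@B [main=B]
After op 2 (branch): HEAD=main@B [main=B work=B]
After op 3 (commit): HEAD=main@J [main=J work=B]
After op 4 (merge): HEAD=main@H [main=H work=B]
After op 5 (checkout): HEAD=work@B [main=H work=B]
After op 6 (merge): HEAD=work@K [main=H work=K]
After op 7 (commit): HEAD=work@F [main=H work=F]
After op 8 (commit): HEAD=work@D [main=H work=D]
After op 9 (commit): HEAD=work@L [main=H work=L]
commit A: parents=[]
commit B: parents=['A']
commit D: parents=['F']
commit F: parents=['K']
commit H: parents=['J', 'B']
commit J: parents=['B']
commit K: parents=['B', 'H']
commit L: parents=['D']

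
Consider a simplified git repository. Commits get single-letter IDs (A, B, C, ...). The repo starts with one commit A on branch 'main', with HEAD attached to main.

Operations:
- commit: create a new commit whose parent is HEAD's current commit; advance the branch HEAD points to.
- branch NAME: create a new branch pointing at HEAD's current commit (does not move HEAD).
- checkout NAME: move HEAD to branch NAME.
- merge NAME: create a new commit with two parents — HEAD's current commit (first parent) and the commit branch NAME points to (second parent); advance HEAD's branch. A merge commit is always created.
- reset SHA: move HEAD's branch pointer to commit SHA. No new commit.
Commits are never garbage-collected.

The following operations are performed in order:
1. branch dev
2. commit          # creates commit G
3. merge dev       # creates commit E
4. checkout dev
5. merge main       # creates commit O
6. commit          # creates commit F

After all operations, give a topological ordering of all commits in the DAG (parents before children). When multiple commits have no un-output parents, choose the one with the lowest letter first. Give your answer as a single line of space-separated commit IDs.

Answer: A G E O F

Derivation:
After op 1 (branch): HEAD=main@A [dev=A main=A]
After op 2 (commit): HEAD=main@G [dev=A main=G]
After op 3 (merge): HEAD=main@E [dev=A main=E]
After op 4 (checkout): HEAD=dev@A [dev=A main=E]
After op 5 (merge): HEAD=dev@O [dev=O main=E]
After op 6 (commit): HEAD=dev@F [dev=F main=E]
commit A: parents=[]
commit E: parents=['G', 'A']
commit F: parents=['O']
commit G: parents=['A']
commit O: parents=['A', 'E']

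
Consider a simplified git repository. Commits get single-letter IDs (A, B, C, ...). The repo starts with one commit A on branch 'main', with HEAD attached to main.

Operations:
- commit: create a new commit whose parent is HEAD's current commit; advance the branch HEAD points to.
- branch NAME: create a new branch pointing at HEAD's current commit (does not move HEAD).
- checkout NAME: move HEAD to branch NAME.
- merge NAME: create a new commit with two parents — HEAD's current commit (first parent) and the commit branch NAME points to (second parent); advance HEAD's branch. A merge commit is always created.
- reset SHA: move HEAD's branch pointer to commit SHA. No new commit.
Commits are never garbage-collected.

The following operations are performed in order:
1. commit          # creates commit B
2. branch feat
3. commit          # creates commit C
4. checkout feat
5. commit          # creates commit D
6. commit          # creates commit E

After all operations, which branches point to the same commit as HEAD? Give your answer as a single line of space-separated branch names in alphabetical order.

After op 1 (commit): HEAD=main@B [main=B]
After op 2 (branch): HEAD=main@B [feat=B main=B]
After op 3 (commit): HEAD=main@C [feat=B main=C]
After op 4 (checkout): HEAD=feat@B [feat=B main=C]
After op 5 (commit): HEAD=feat@D [feat=D main=C]
After op 6 (commit): HEAD=feat@E [feat=E main=C]

Answer: feat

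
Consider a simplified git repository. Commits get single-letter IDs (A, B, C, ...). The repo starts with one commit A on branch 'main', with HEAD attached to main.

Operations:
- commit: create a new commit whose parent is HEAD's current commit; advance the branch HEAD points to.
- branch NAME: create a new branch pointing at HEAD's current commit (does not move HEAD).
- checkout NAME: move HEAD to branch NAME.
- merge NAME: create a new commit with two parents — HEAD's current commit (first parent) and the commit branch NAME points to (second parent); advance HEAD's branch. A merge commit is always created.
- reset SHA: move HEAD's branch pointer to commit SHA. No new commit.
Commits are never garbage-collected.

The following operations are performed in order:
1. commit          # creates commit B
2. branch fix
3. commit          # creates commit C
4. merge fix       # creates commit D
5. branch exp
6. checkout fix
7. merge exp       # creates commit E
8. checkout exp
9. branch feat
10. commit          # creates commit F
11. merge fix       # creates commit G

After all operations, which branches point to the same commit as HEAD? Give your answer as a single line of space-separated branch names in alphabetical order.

After op 1 (commit): HEAD=main@B [main=B]
After op 2 (branch): HEAD=main@B [fix=B main=B]
After op 3 (commit): HEAD=main@C [fix=B main=C]
After op 4 (merge): HEAD=main@D [fix=B main=D]
After op 5 (branch): HEAD=main@D [exp=D fix=B main=D]
After op 6 (checkout): HEAD=fix@B [exp=D fix=B main=D]
After op 7 (merge): HEAD=fix@E [exp=D fix=E main=D]
After op 8 (checkout): HEAD=exp@D [exp=D fix=E main=D]
After op 9 (branch): HEAD=exp@D [exp=D feat=D fix=E main=D]
After op 10 (commit): HEAD=exp@F [exp=F feat=D fix=E main=D]
After op 11 (merge): HEAD=exp@G [exp=G feat=D fix=E main=D]

Answer: exp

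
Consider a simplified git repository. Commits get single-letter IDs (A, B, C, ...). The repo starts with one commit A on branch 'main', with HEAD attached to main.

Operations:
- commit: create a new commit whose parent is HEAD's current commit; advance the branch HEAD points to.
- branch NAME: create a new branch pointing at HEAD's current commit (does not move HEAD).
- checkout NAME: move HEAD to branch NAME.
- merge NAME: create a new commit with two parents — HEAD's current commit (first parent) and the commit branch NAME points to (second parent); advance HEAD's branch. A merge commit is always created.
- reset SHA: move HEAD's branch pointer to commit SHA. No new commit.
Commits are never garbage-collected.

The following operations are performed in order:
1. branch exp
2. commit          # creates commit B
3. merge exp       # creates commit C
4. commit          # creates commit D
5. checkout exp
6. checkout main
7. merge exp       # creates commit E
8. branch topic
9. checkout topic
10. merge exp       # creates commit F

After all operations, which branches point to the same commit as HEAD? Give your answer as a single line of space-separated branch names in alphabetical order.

Answer: topic

Derivation:
After op 1 (branch): HEAD=main@A [exp=A main=A]
After op 2 (commit): HEAD=main@B [exp=A main=B]
After op 3 (merge): HEAD=main@C [exp=A main=C]
After op 4 (commit): HEAD=main@D [exp=A main=D]
After op 5 (checkout): HEAD=exp@A [exp=A main=D]
After op 6 (checkout): HEAD=main@D [exp=A main=D]
After op 7 (merge): HEAD=main@E [exp=A main=E]
After op 8 (branch): HEAD=main@E [exp=A main=E topic=E]
After op 9 (checkout): HEAD=topic@E [exp=A main=E topic=E]
After op 10 (merge): HEAD=topic@F [exp=A main=E topic=F]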